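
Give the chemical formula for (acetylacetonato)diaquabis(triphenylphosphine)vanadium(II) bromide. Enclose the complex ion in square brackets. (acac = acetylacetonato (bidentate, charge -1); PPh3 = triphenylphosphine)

[V(acac)(H2O)2(PPh3)2]Br

Ligands: 1 acetylacetonato (acac, -1), 2 aqua (H2O, neutral), 2 triphenylphosphine (PPh3, neutral). Ligand charge sum = -1.
With V in oxidation state +2, the complex ion is [V...]^1+.
Charge balance with bromide (-1) requires 1 complex ion per 1 bromide.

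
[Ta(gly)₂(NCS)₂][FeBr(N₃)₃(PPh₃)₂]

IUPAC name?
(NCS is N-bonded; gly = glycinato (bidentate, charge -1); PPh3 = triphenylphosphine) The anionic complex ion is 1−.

Both ions are complex: the cation is named first with the plain metal name, the anion second with the -ate form; each ion's ligands are alphabetised independently.
The complex anion is given as 1−; its ligand charges sum to -4, so Fe = +3.
A 1:1 salt means the cation carries the equal and opposite charge, 1+.
Cation: ligand charges sum to -4; for the ion to be 1+, Ta = +5.

bis(glycinato)diisothiocyanatotantalum(V) triazidobromobis(triphenylphosphine)ferrate(III)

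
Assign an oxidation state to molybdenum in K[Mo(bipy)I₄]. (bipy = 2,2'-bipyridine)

+3

1 potassium outside the brackets (+1 each) → the complex ion is 1−.
Ligand charges: 1×bipy neutral; 4×I = -4; sum -4.
Mo + (-4) = 1− ⇒ Mo is +3.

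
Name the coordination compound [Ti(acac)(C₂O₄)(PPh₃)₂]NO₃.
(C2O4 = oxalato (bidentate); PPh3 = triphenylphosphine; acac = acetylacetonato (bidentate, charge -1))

The 1 nitrate counter-ion carries a total charge of -1, so each complex ion is 1+.
Ligand charges: 1×oxalato (-2 each), 2×triphenylphosphine (neutral), 1×acetylacetonato (-1 each); total -3. So Ti + (-3) = 1+, giving Ti = +4.
Ligands are named alphabetically: acetylacetonato before oxalato before triphenylphosphine.

(acetylacetonato)oxalatobis(triphenylphosphine)titanium(IV) nitrate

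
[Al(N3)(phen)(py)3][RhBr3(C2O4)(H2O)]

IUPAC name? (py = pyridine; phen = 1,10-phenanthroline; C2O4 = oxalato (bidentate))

Both ions are complex: the cation is named first with the plain metal name, the anion second with the -ate form; each ion's ligands are alphabetised independently.
Aluminium is always +3 in its complexes; the cation's ligand charges sum to -1, so the complex cation is 2+.
A 1:1 salt means the anion carries the equal and opposite charge, 2−.
Anion: ligand charges sum to -5; for the ion to be 2−, Rh = +3.

azido(1,10-phenanthroline)tris(pyridine)aluminium(III) aquatribromooxalatorhodate(III)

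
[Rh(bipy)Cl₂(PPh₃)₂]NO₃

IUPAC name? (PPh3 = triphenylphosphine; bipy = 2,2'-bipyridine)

(2,2'-bipyridine)dichlorobis(triphenylphosphine)rhodium(III) nitrate

The 1 nitrate counter-ion carries a total charge of -1, so each complex ion is 1+.
Ligand charges: 2×triphenylphosphine (neutral), 1×2,2'-bipyridine (neutral), 2×chloro (-1 each); total -2. So Rh + (-2) = 1+, giving Rh = +3.
Ligands are named alphabetically: bipyridine before chloro before triphenylphosphine.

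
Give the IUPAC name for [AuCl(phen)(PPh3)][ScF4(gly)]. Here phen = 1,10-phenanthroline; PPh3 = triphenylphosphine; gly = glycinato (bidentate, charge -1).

Scandium is always +3 in its complexes; the anion's ligand charges sum to -5, so the complex anion is 2−.
A 1:1 salt means the cation carries the equal and opposite charge, 2+.
Cation: ligand charges sum to -1; for the ion to be 2+, Au = +3.

chloro(1,10-phenanthroline)(triphenylphosphine)gold(III) tetrafluoro(glycinato)scandate(III)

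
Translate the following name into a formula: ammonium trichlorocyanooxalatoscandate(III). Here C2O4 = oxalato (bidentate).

Ligands: 3 chloro (Cl, -1), 1 oxalato (C2O4, -2), 1 cyano (CN, -1). Ligand charge sum = -6.
With Sc in oxidation state +3, the complex ion is [Sc...]^3−.
Charge balance with ammonium (+1) requires 1 complex ion per 3 ammonium.

(NH4)3[Sc(C2O4)Cl3(CN)]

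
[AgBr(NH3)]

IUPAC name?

There is no counter-ion, so the complex is neutral overall.
Ligand charges: 1×bromo (-1 each), 1×ammine (neutral); total -1. So Ag + (-1) = 0, giving Ag = +1.
Ligands are named alphabetically: ammine before bromo.

amminebromosilver(I)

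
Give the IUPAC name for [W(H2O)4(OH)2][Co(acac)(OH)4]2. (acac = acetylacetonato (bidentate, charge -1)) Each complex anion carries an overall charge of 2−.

tetraaquadihydroxotungsten(VI) (acetylacetonato)tetrahydroxocobaltate(III)

Both ions are complex: the cation is named first with the plain metal name, the anion second with the -ate form; each ion's ligands are alphabetised independently.
The complex anion is given as 2−; its ligand charges sum to -5, so Co = +3.
With 2 anions per cation, the cation must be 2×2 = 4+.
Cation: ligand charges sum to -2; for the ion to be 4+, W = +6.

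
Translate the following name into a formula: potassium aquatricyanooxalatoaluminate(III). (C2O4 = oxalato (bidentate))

K2[Al(C2O4)(CN)3(H2O)]

Ligands: 3 cyano (CN, -1), 1 oxalato (C2O4, -2), 1 aqua (H2O, neutral). Ligand charge sum = -5.
Charge balance with potassium (+1) requires 1 complex ion per 2 potassium.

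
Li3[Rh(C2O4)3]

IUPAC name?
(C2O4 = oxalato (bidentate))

lithium trioxalatorhodate(III)

The 3 lithium counter-ions carry a total charge of +3, so each complex ion is 3−.
Ligand charges: 3×oxalato (-2 each); total -6. So Rh + (-6) = 3−, giving Rh = +3.
The complex ion is anionic, so rhodium takes the -ate form rhodate(III).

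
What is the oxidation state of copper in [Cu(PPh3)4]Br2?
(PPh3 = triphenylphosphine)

2 bromide outside the brackets (-1 each) → the complex ion is 2+.
Ligand charges: 4×PPh3 neutral; sum 0.
Cu + (0) = 2+ ⇒ Cu is +2.

+2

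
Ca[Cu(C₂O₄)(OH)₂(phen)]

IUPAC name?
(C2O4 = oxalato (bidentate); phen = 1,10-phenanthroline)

The 1 calcium counter-ion carries a total charge of +2, so each complex ion is 2−.
Ligand charges: 1×oxalato (-2 each), 1×1,10-phenanthroline (neutral), 2×hydroxo (-1 each); total -4. So Cu + (-4) = 2−, giving Cu = +2.
Ligands are named alphabetically: hydroxo before oxalato before phenanthroline.
The complex ion is anionic, so copper takes the -ate form cuprate(II).

calcium dihydroxooxalato(1,10-phenanthroline)cuprate(II)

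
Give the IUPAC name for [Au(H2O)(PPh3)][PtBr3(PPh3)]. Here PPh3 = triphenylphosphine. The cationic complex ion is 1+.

Both ions are complex: the cation is named first with the plain metal name, the anion second with the -ate form; each ion's ligands are alphabetised independently.
The complex cation is given as 1+; its ligand charges sum to 0, so Au = +1.
A 1:1 salt means the anion carries the equal and opposite charge, 1−.
Anion: ligand charges sum to -3; for the ion to be 1−, Pt = +2.

aqua(triphenylphosphine)gold(I) tribromo(triphenylphosphine)platinate(II)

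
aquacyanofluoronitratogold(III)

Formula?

Ligands: 1 fluoro (F, -1), 1 aqua (H2O, neutral), 1 nitrato (NO3, -1), 1 cyano (CN, -1). Ligand charge sum = -3.
With Au in oxidation state +3, the complex ion is [Au...].

[Au(CN)F(H2O)(NO3)]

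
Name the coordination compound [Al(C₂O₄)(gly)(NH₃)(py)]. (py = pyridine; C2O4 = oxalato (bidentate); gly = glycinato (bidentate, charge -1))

ammine(glycinato)oxalato(pyridine)aluminium(III)

There is no counter-ion, so the complex is neutral overall.
Ligand charges: 1×pyridine (neutral), 1×ammine (neutral), 1×oxalato (-2 each), 1×glycinato (-1 each); total -3. So Al + (-3) = 0, giving Al = +3.
Ligands are named alphabetically: ammine before glycinato before oxalato before pyridine.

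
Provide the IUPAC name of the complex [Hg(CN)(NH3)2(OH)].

There is no counter-ion, so the complex is neutral overall.
Ligand charges: 1×hydroxo (-1 each), 2×ammine (neutral), 1×cyano (-1 each); total -2. So Hg + (-2) = 0, giving Hg = +2.
Ligands are named alphabetically: ammine before cyano before hydroxo.

diamminecyanohydroxomercury(II)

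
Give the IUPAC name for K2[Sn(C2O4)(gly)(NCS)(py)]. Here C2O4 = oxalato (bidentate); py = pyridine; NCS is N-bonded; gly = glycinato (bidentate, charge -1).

The 2 potassium counter-ions carry a total charge of +2, so each complex ion is 2−.
Ligand charges: 1×oxalato (-2 each), 1×pyridine (neutral), 1×isothiocyanato (-1 each), 1×glycinato (-1 each); total -4. So Sn + (-4) = 2−, giving Sn = +2.
Ligands are named alphabetically: glycinato before isothiocyanato before oxalato before pyridine.
The complex ion is anionic, so tin takes the -ate form stannate(II).

potassium (glycinato)isothiocyanatooxalato(pyridine)stannate(II)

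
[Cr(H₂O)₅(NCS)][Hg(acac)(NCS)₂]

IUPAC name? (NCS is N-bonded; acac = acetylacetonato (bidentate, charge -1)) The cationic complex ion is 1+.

Both ions are complex: the cation is named first with the plain metal name, the anion second with the -ate form; each ion's ligands are alphabetised independently.
The complex cation is given as 1+; its ligand charges sum to -1, so Cr = +2.
A 1:1 salt means the anion carries the equal and opposite charge, 1−.
Anion: ligand charges sum to -3; for the ion to be 1−, Hg = +2.

pentaaquaisothiocyanatochromium(II) (acetylacetonato)diisothiocyanatomercurate(II)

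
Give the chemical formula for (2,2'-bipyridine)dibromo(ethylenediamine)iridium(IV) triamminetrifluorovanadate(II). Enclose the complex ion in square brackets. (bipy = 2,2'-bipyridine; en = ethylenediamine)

[Ir(bipy)Br2(en)][VF3(NH3)3]2

Cation [Ir…]: ligand charges -2, Ir(IV) ⇒ ion charge 2+.
Anion [V…]: ligand charges -3, V(II) ⇒ ion charge 1−.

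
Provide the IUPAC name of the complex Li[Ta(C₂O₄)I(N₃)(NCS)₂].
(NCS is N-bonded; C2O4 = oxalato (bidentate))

lithium azidoiododiisothiocyanatooxalatotantalate(V)

The 1 lithium counter-ion carries a total charge of +1, so each complex ion is 1−.
Ligand charges: 2×isothiocyanato (-1 each), 1×azido (-1 each), 1×iodo (-1 each), 1×oxalato (-2 each); total -6. So Ta + (-6) = 1−, giving Ta = +5.
Ligands are named alphabetically: azido before iodo before isothiocyanato before oxalato.
The complex ion is anionic, so tantalum takes the -ate form tantalate(V).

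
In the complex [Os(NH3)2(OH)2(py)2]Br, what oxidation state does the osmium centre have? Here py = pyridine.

+3

1 bromide outside the brackets (-1 each) → the complex ion is 1+.
Ligand charges: 2×OH = -2; 2×py neutral; 2×NH3 neutral; sum -2.
Os + (-2) = 1+ ⇒ Os is +3.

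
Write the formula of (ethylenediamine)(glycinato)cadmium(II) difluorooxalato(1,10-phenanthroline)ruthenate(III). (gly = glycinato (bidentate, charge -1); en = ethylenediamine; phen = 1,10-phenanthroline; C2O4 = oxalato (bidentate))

Cation [Cd…]: ligand charges -1, Cd(II) ⇒ ion charge 1+.
Anion [Ru…]: ligand charges -4, Ru(III) ⇒ ion charge 1−.

[Cd(en)(gly)][Ru(C2O4)F2(phen)]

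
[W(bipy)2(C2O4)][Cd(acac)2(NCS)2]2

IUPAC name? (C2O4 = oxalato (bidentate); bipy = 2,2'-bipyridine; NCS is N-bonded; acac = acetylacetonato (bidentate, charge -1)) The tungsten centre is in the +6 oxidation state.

Both ions are complex: the cation is named first with the plain metal name, the anion second with the -ate form; each ion's ligands are alphabetised independently.
W is given as +6; the cation's ligand charges sum to -2, so the complex cation is 4+.
With 2 anions per cation, each anion must be 4/2 = 2−.
Anion: ligand charges sum to -4; for the ion to be 2−, Cd = +2.

bis(2,2'-bipyridine)oxalatotungsten(VI) bis(acetylacetonato)diisothiocyanatocadmate(II)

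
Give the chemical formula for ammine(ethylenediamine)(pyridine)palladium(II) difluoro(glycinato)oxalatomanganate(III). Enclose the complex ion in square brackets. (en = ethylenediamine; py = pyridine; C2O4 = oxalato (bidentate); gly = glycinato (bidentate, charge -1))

Cation [Pd…]: ligand charges 0, Pd(II) ⇒ ion charge 2+.
Anion [Mn…]: ligand charges -5, Mn(III) ⇒ ion charge 2−.

[Pd(en)(NH3)(py)][Mn(C2O4)F2(gly)]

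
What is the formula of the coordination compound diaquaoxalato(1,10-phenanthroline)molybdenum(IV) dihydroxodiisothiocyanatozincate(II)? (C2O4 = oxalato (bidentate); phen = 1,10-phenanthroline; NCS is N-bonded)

Cation [Mo…]: ligand charges -2, Mo(IV) ⇒ ion charge 2+.
Anion [Zn…]: ligand charges -4, Zn(II) ⇒ ion charge 2−.
One 2+ cation balances one 2− anion.

[Mo(C2O4)(H2O)2(phen)][Zn(NCS)2(OH)2]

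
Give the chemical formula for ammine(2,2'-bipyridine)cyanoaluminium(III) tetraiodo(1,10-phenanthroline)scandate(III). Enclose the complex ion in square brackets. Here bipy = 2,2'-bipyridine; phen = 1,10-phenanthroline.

Cation [Al…]: ligand charges -1, Al(III) ⇒ ion charge 2+.
Anion [Sc…]: ligand charges -4, Sc(III) ⇒ ion charge 1−.

[Al(bipy)(CN)(NH3)][ScI4(phen)]2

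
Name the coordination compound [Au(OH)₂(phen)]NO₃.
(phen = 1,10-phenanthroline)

dihydroxo(1,10-phenanthroline)gold(III) nitrate

The 1 nitrate counter-ion carries a total charge of -1, so each complex ion is 1+.
Ligand charges: 2×hydroxo (-1 each), 1×1,10-phenanthroline (neutral); total -2. So Au + (-2) = 1+, giving Au = +3.
Ligands are named alphabetically: hydroxo before phenanthroline.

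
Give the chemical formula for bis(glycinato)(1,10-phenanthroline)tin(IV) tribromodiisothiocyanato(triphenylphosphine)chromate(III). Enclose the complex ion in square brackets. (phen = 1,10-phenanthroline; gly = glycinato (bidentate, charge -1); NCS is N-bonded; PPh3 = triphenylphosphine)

Cation [Sn…]: ligand charges -2, Sn(IV) ⇒ ion charge 2+.
Anion [Cr…]: ligand charges -5, Cr(III) ⇒ ion charge 2−.
One 2+ cation balances one 2− anion.

[Sn(gly)2(phen)][CrBr3(NCS)2(PPh3)]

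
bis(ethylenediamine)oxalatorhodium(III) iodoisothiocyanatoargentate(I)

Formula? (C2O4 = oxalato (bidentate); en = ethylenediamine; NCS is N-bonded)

Cation [Rh…]: ligand charges -2, Rh(III) ⇒ ion charge 1+.
Anion [Ag…]: ligand charges -2, Ag(I) ⇒ ion charge 1−.
One 1+ cation balances one 1− anion.

[Rh(C2O4)(en)2][AgI(NCS)]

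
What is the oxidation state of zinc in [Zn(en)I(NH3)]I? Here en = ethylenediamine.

+2

1 iodide outside the brackets (-1 each) → the complex ion is 1+.
Ligand charges: 1×NH3 neutral; 1×I = -1; 1×en neutral; sum -1.
Zn + (-1) = 1+ ⇒ Zn is +2.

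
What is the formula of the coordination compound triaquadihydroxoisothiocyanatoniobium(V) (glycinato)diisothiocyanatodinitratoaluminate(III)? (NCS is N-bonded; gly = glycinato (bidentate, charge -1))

[Nb(H2O)3(NCS)(OH)2][Al(gly)(NCS)2(NO3)2]

Cation [Nb…]: ligand charges -3, Nb(V) ⇒ ion charge 2+.
Anion [Al…]: ligand charges -5, Al(III) ⇒ ion charge 2−.
One 2+ cation balances one 2− anion.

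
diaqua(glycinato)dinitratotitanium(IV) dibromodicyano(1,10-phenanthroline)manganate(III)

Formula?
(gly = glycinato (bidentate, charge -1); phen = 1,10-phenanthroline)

Cation [Ti…]: ligand charges -3, Ti(IV) ⇒ ion charge 1+.
Anion [Mn…]: ligand charges -4, Mn(III) ⇒ ion charge 1−.
One 1+ cation balances one 1− anion.

[Ti(gly)(H2O)2(NO3)2][MnBr2(CN)2(phen)]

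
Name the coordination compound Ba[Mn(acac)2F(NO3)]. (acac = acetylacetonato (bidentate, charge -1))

barium bis(acetylacetonato)fluoronitratomanganate(II)

The 1 barium counter-ion carries a total charge of +2, so each complex ion is 2−.
Ligand charges: 1×fluoro (-1 each), 1×nitrato (-1 each), 2×acetylacetonato (-1 each); total -4. So Mn + (-4) = 2−, giving Mn = +2.
Ligands are named alphabetically: acetylacetonato before fluoro before nitrato.
The complex ion is anionic, so manganese takes the -ate form manganate(II).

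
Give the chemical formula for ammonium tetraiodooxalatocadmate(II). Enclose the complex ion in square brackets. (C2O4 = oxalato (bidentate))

(NH4)4[Cd(C2O4)I4]

Ligands: 4 iodo (I, -1), 1 oxalato (C2O4, -2). Ligand charge sum = -6.
With Cd in oxidation state +2, the complex ion is [Cd...]^4−.
Charge balance with ammonium (+1) requires 1 complex ion per 4 ammonium.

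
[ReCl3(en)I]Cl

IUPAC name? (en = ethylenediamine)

trichloro(ethylenediamine)iodorhenium(V) chloride

The 1 chloride counter-ion carries a total charge of -1, so each complex ion is 1+.
Ligand charges: 1×iodo (-1 each), 3×chloro (-1 each), 1×ethylenediamine (neutral); total -4. So Re + (-4) = 1+, giving Re = +5.
Ligands are named alphabetically: chloro before ethylenediamine before iodo.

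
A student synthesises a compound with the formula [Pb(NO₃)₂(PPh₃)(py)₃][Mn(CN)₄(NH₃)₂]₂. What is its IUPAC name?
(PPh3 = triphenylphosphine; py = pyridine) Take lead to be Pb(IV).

Both ions are complex: the cation is named first with the plain metal name, the anion second with the -ate form; each ion's ligands are alphabetised independently.
Pb is given as +4; the cation's ligand charges sum to -2, so the complex cation is 2+.
With 2 anions per cation, each anion must be 2/2 = 1−.
Anion: ligand charges sum to -4; for the ion to be 1−, Mn = +3.

dinitratotris(pyridine)(triphenylphosphine)lead(IV) diamminetetracyanomanganate(III)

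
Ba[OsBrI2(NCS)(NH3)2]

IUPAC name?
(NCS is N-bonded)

barium diamminebromodiiodoisothiocyanatoosmate(II)

The 1 barium counter-ion carries a total charge of +2, so each complex ion is 2−.
Ligand charges: 1×bromo (-1 each), 2×ammine (neutral), 1×isothiocyanato (-1 each), 2×iodo (-1 each); total -4. So Os + (-4) = 2−, giving Os = +2.
The complex ion is anionic, so osmium takes the -ate form osmate(II).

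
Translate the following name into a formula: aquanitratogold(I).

[Au(H2O)(NO3)]

Ligands: 1 aqua (H2O, neutral), 1 nitrato (NO3, -1). Ligand charge sum = -1.
With Au in oxidation state +1, the complex ion is [Au...].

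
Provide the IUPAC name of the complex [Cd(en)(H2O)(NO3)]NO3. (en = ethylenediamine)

aqua(ethylenediamine)nitratocadmium(II) nitrate

The 1 nitrate counter-ion carries a total charge of -1, so each complex ion is 1+.
Ligand charges: 1×aqua (neutral), 1×nitrato (-1 each), 1×ethylenediamine (neutral); total -1. So Cd + (-1) = 1+, giving Cd = +2.
Ligands are named alphabetically: aqua before ethylenediamine before nitrato.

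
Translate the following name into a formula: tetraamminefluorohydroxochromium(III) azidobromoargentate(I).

[CrF(NH3)4(OH)][AgBr(N3)]

Cation [Cr…]: ligand charges -2, Cr(III) ⇒ ion charge 1+.
Anion [Ag…]: ligand charges -2, Ag(I) ⇒ ion charge 1−.
One 1+ cation balances one 1− anion.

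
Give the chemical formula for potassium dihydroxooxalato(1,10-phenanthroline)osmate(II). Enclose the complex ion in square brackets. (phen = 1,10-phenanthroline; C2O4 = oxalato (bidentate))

Ligands: 2 hydroxo (OH, -1), 1 1,10-phenanthroline (phen, neutral), 1 oxalato (C2O4, -2). Ligand charge sum = -4.
Charge balance with potassium (+1) requires 1 complex ion per 2 potassium.

K2[Os(C2O4)(OH)2(phen)]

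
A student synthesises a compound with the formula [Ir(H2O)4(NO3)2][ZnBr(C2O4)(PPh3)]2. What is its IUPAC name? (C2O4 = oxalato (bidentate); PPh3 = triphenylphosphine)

tetraaquadinitratoiridium(IV) bromooxalato(triphenylphosphine)zincate(II)

Zinc is always +2 in its complexes; the anion's ligand charges sum to -3, so the complex anion is 1−.
With 2 anions per cation, the cation must be 2×1 = 2+.
Cation: ligand charges sum to -2; for the ion to be 2+, Ir = +4.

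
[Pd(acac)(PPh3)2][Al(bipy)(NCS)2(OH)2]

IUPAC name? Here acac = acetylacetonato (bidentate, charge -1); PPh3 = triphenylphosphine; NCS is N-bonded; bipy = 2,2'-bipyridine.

(acetylacetonato)bis(triphenylphosphine)palladium(II) (2,2'-bipyridine)dihydroxodiisothiocyanatoaluminate(III)

Both ions are complex: the cation is named first with the plain metal name, the anion second with the -ate form; each ion's ligands are alphabetised independently.
Aluminium is always +3 in its complexes; the anion's ligand charges sum to -4, so the complex anion is 1−.
A 1:1 salt means the cation carries the equal and opposite charge, 1+.
Cation: ligand charges sum to -1; for the ion to be 1+, Pd = +2.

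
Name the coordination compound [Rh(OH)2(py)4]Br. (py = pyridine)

dihydroxotetrakis(pyridine)rhodium(III) bromide

The 1 bromide counter-ion carries a total charge of -1, so each complex ion is 1+.
Ligand charges: 4×pyridine (neutral), 2×hydroxo (-1 each); total -2. So Rh + (-2) = 1+, giving Rh = +3.
Ligands are named alphabetically: hydroxo before pyridine.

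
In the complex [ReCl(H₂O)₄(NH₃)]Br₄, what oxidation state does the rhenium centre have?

4 bromide outside the brackets (-1 each) → the complex ion is 4+.
Ligand charges: 1×NH3 neutral; 1×Cl = -1; 4×H2O neutral; sum -1.
Re + (-1) = 4+ ⇒ Re is +5.

+5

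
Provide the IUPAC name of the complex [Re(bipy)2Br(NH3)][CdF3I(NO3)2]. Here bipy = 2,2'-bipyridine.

Both ions are complex: the cation is named first with the plain metal name, the anion second with the -ate form; each ion's ligands are alphabetised independently.
Cadmium is always +2 in its complexes; the anion's ligand charges sum to -6, so the complex anion is 4−.
A 1:1 salt means the cation carries the equal and opposite charge, 4+.
Cation: ligand charges sum to -1; for the ion to be 4+, Re = +5.

amminebis(2,2'-bipyridine)bromorhenium(V) trifluoroiododinitratocadmate(II)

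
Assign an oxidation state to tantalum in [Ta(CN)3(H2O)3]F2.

+5

2 fluoride outside the brackets (-1 each) → the complex ion is 2+.
Ligand charges: 3×CN = -3; 3×H2O neutral; sum -3.
Ta + (-3) = 2+ ⇒ Ta is +5.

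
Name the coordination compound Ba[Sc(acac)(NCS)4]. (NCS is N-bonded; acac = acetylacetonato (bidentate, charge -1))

barium (acetylacetonato)tetraisothiocyanatoscandate(III)

The 1 barium counter-ion carries a total charge of +2, so each complex ion is 2−.
Ligand charges: 4×isothiocyanato (-1 each), 1×acetylacetonato (-1 each); total -5. So Sc + (-5) = 2−, giving Sc = +3.
The complex ion is anionic, so scandium takes the -ate form scandate(III).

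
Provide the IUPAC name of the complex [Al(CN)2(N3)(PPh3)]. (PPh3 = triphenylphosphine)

azidodicyano(triphenylphosphine)aluminium(III)

There is no counter-ion, so the complex is neutral overall.
Ligand charges: 2×cyano (-1 each), 1×triphenylphosphine (neutral), 1×azido (-1 each); total -3. So Al + (-3) = 0, giving Al = +3.
Ligands are named alphabetically: azido before cyano before triphenylphosphine.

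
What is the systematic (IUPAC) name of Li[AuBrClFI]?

The 1 lithium counter-ion carries a total charge of +1, so each complex ion is 1−.
Ligand charges: 1×iodo (-1 each), 1×fluoro (-1 each), 1×chloro (-1 each), 1×bromo (-1 each); total -4. So Au + (-4) = 1−, giving Au = +3.
Ligands are named alphabetically: bromo before chloro before fluoro before iodo.
The complex ion is anionic, so gold takes the -ate form aurate(III).

lithium bromochlorofluoroiodoaurate(III)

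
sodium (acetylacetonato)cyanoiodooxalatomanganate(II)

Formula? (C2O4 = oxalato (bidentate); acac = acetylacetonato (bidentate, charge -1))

Ligands: 1 iodo (I, -1), 1 cyano (CN, -1), 1 oxalato (C2O4, -2), 1 acetylacetonato (acac, -1). Ligand charge sum = -5.
Charge balance with sodium (+1) requires 1 complex ion per 3 sodium.

Na3[Mn(acac)(C2O4)(CN)I]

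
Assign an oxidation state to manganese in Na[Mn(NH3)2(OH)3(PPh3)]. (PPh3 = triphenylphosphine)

1 sodium outside the brackets (+1 each) → the complex ion is 1−.
Ligand charges: 2×NH3 neutral; 1×PPh3 neutral; 3×OH = -3; sum -3.
Mn + (-3) = 1− ⇒ Mn is +2.

+2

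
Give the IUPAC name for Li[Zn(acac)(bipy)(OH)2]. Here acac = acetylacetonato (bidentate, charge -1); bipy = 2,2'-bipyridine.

The 1 lithium counter-ion carries a total charge of +1, so each complex ion is 1−.
Ligand charges: 1×acetylacetonato (-1 each), 1×2,2'-bipyridine (neutral), 2×hydroxo (-1 each); total -3. So Zn + (-3) = 1−, giving Zn = +2.
Ligands are named alphabetically: acetylacetonato before bipyridine before hydroxo.
The complex ion is anionic, so zinc takes the -ate form zincate(II).

lithium (acetylacetonato)(2,2'-bipyridine)dihydroxozincate(II)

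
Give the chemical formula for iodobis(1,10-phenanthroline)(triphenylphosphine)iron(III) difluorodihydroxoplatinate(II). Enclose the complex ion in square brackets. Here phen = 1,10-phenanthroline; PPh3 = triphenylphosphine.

[FeI(phen)2(PPh3)][PtF2(OH)2]

Cation [Fe…]: ligand charges -1, Fe(III) ⇒ ion charge 2+.
Anion [Pt…]: ligand charges -4, Pt(II) ⇒ ion charge 2−.
One 2+ cation balances one 2− anion.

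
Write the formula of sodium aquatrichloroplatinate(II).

Na[PtCl3(H2O)]

Ligands: 3 chloro (Cl, -1), 1 aqua (H2O, neutral). Ligand charge sum = -3.
With Pt in oxidation state +2, the complex ion is [Pt...]^1−.
Charge balance with sodium (+1) requires 1 complex ion per 1 sodium.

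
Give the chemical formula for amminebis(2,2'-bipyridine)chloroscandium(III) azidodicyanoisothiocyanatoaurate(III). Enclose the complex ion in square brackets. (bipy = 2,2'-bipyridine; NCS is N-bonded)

[Sc(bipy)2Cl(NH3)][Au(CN)2(N3)(NCS)]2

Cation [Sc…]: ligand charges -1, Sc(III) ⇒ ion charge 2+.
Anion [Au…]: ligand charges -4, Au(III) ⇒ ion charge 1−.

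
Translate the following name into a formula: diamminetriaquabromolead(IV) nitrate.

[PbBr(H2O)3(NH3)2](NO3)3

Ligands: 3 aqua (H2O, neutral), 2 ammine (NH3, neutral), 1 bromo (Br, -1). Ligand charge sum = -1.
With Pb in oxidation state +4, the complex ion is [Pb...]^3+.
Charge balance with nitrate (-1) requires 1 complex ion per 3 nitrate.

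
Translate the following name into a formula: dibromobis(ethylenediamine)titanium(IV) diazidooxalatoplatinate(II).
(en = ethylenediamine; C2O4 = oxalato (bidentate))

Cation [Ti…]: ligand charges -2, Ti(IV) ⇒ ion charge 2+.
Anion [Pt…]: ligand charges -4, Pt(II) ⇒ ion charge 2−.
One 2+ cation balances one 2− anion.

[TiBr2(en)2][Pt(C2O4)(N3)2]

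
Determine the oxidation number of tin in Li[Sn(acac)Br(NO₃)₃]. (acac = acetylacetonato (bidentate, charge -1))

1 lithium outside the brackets (+1 each) → the complex ion is 1−.
Ligand charges: 3×NO3 = -3; 1×Br = -1; 1×acac = -1; sum -5.
Sn + (-5) = 1− ⇒ Sn is +4.

+4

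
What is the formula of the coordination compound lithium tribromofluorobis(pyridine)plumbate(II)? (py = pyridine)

Ligands: 2 pyridine (py, neutral), 1 fluoro (F, -1), 3 bromo (Br, -1). Ligand charge sum = -4.
With Pb in oxidation state +2, the complex ion is [Pb...]^2−.
Charge balance with lithium (+1) requires 1 complex ion per 2 lithium.

Li2[PbBr3F(py)2]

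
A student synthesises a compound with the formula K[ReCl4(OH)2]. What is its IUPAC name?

The 1 potassium counter-ion carries a total charge of +1, so each complex ion is 1−.
Ligand charges: 2×hydroxo (-1 each), 4×chloro (-1 each); total -6. So Re + (-6) = 1−, giving Re = +5.
Ligands are named alphabetically: chloro before hydroxo.
The complex ion is anionic, so rhenium takes the -ate form rhenate(V).

potassium tetrachlorodihydroxorhenate(V)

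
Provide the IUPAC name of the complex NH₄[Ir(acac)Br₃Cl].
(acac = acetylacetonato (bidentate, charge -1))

The 1 ammonium counter-ion carries a total charge of +1, so each complex ion is 1−.
Ligand charges: 1×chloro (-1 each), 1×acetylacetonato (-1 each), 3×bromo (-1 each); total -5. So Ir + (-5) = 1−, giving Ir = +4.
Ligands are named alphabetically: acetylacetonato before bromo before chloro.
The complex ion is anionic, so iridium takes the -ate form iridate(IV).

ammonium (acetylacetonato)tribromochloroiridate(IV)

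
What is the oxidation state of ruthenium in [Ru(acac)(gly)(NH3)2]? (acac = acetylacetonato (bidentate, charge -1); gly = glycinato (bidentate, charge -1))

No counter-ion: the bracketed complex is neutral.
Ligand charges: 1×acac = -1; 2×NH3 neutral; 1×gly = -1; sum -2.
Ru + (-2) = 0 ⇒ Ru is +2.

+2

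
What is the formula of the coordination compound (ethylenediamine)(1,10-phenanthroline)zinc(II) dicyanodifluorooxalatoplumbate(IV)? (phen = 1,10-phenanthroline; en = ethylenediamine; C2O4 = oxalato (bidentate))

Cation [Zn…]: ligand charges 0, Zn(II) ⇒ ion charge 2+.
Anion [Pb…]: ligand charges -6, Pb(IV) ⇒ ion charge 2−.
One 2+ cation balances one 2− anion.

[Zn(en)(phen)][Pb(C2O4)(CN)2F2]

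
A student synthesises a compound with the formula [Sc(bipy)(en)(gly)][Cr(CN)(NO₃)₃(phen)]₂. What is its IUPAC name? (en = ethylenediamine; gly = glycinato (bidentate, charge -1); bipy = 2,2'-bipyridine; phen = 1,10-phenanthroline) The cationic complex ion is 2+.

Both ions are complex: the cation is named first with the plain metal name, the anion second with the -ate form; each ion's ligands are alphabetised independently.
The complex cation is given as 2+; its ligand charges sum to -1, so Sc = +3.
With 2 anions per cation, each anion must be 2/2 = 1−.
Anion: ligand charges sum to -4; for the ion to be 1−, Cr = +3.

(2,2'-bipyridine)(ethylenediamine)(glycinato)scandium(III) cyanotrinitrato(1,10-phenanthroline)chromate(III)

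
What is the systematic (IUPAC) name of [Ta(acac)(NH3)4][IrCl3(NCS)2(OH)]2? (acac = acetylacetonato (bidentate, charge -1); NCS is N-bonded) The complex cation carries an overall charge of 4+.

(acetylacetonato)tetraamminetantalum(V) trichlorohydroxodiisothiocyanatoiridate(IV)

Both ions are complex: the cation is named first with the plain metal name, the anion second with the -ate form; each ion's ligands are alphabetised independently.
The complex cation is given as 4+; its ligand charges sum to -1, so Ta = +5.
With 2 anions per cation, each anion must be 4/2 = 2−.
Anion: ligand charges sum to -6; for the ion to be 2−, Ir = +4.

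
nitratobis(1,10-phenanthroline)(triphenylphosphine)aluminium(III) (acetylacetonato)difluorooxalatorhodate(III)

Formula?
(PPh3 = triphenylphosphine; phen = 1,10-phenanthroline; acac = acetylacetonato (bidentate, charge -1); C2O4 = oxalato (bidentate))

Cation [Al…]: ligand charges -1, Al(III) ⇒ ion charge 2+.
Anion [Rh…]: ligand charges -5, Rh(III) ⇒ ion charge 2−.

[Al(NO3)(phen)2(PPh3)][Rh(acac)(C2O4)F2]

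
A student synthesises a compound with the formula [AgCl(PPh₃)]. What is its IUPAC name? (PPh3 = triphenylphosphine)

There is no counter-ion, so the complex is neutral overall.
Ligand charges: 1×chloro (-1 each), 1×triphenylphosphine (neutral); total -1. So Ag + (-1) = 0, giving Ag = +1.
Ligands are named alphabetically: chloro before triphenylphosphine.

chloro(triphenylphosphine)silver(I)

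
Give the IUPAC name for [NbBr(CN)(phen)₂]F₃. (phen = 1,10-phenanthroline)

The 3 fluoride counter-ions carry a total charge of -3, so each complex ion is 3+.
Ligand charges: 1×cyano (-1 each), 2×1,10-phenanthroline (neutral), 1×bromo (-1 each); total -2. So Nb + (-2) = 3+, giving Nb = +5.
Ligands are named alphabetically: bromo before cyano before phenanthroline.

bromocyanobis(1,10-phenanthroline)niobium(V) fluoride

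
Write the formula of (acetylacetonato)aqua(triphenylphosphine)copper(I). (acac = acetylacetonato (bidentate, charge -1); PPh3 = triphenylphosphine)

Ligands: 1 acetylacetonato (acac, -1), 1 aqua (H2O, neutral), 1 triphenylphosphine (PPh3, neutral). Ligand charge sum = -1.
With Cu in oxidation state +1, the complex ion is [Cu...].

[Cu(acac)(H2O)(PPh3)]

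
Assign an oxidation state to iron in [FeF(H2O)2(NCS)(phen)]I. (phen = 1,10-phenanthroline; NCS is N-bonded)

+3

1 iodide outside the brackets (-1 each) → the complex ion is 1+.
Ligand charges: 1×phen neutral; 2×H2O neutral; 1×F = -1; 1×NCS = -1; sum -2.
Fe + (-2) = 1+ ⇒ Fe is +3.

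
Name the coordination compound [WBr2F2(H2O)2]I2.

The 2 iodide counter-ions carry a total charge of -2, so each complex ion is 2+.
Ligand charges: 2×aqua (neutral), 2×bromo (-1 each), 2×fluoro (-1 each); total -4. So W + (-4) = 2+, giving W = +6.
Ligands are named alphabetically: aqua before bromo before fluoro.

diaquadibromodifluorotungsten(VI) iodide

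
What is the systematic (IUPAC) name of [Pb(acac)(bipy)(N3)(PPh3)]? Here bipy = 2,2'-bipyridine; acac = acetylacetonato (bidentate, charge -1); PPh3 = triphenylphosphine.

There is no counter-ion, so the complex is neutral overall.
Ligand charges: 1×2,2'-bipyridine (neutral), 1×acetylacetonato (-1 each), 1×triphenylphosphine (neutral), 1×azido (-1 each); total -2. So Pb + (-2) = 0, giving Pb = +2.
Ligands are named alphabetically: acetylacetonato before azido before bipyridine before triphenylphosphine.

(acetylacetonato)azido(2,2'-bipyridine)(triphenylphosphine)lead(II)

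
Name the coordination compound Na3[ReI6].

sodium hexaiodorhenate(III)

The 3 sodium counter-ions carry a total charge of +3, so each complex ion is 3−.
Ligand charges: 6×iodo (-1 each); total -6. So Re + (-6) = 3−, giving Re = +3.
The complex ion is anionic, so rhenium takes the -ate form rhenate(III).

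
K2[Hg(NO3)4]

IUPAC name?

The 2 potassium counter-ions carry a total charge of +2, so each complex ion is 2−.
Ligand charges: 4×nitrato (-1 each); total -4. So Hg + (-4) = 2−, giving Hg = +2.
The complex ion is anionic, so mercury takes the -ate form mercurate(II).

potassium tetranitratomercurate(II)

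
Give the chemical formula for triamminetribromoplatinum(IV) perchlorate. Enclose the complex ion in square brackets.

[PtBr3(NH3)3]ClO4

Ligands: 3 bromo (Br, -1), 3 ammine (NH3, neutral). Ligand charge sum = -3.
With Pt in oxidation state +4, the complex ion is [Pt...]^1+.
Charge balance with perchlorate (-1) requires 1 complex ion per 1 perchlorate.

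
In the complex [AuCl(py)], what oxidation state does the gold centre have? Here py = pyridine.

+1

No counter-ion: the bracketed complex is neutral.
Ligand charges: 1×py neutral; 1×Cl = -1; sum -1.
Au + (-1) = 0 ⇒ Au is +1.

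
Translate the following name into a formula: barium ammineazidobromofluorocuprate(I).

Ba[CuBrF(N3)(NH3)]

Ligands: 1 fluoro (F, -1), 1 ammine (NH3, neutral), 1 azido (N3, -1), 1 bromo (Br, -1). Ligand charge sum = -3.
Charge balance with barium (+2) requires 1 complex ion per 1 barium.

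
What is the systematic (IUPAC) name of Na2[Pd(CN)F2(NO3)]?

The 2 sodium counter-ions carry a total charge of +2, so each complex ion is 2−.
Ligand charges: 2×fluoro (-1 each), 1×cyano (-1 each), 1×nitrato (-1 each); total -4. So Pd + (-4) = 2−, giving Pd = +2.
Ligands are named alphabetically: cyano before fluoro before nitrato.
The complex ion is anionic, so palladium takes the -ate form palladate(II).

sodium cyanodifluoronitratopalladate(II)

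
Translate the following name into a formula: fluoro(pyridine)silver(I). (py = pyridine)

[AgF(py)]

Ligands: 1 pyridine (py, neutral), 1 fluoro (F, -1). Ligand charge sum = -1.
With Ag in oxidation state +1, the complex ion is [Ag...].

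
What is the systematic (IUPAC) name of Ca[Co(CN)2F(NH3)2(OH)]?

calcium diamminedicyanofluorohydroxocobaltate(II)

The 1 calcium counter-ion carries a total charge of +2, so each complex ion is 2−.
Ligand charges: 2×cyano (-1 each), 1×hydroxo (-1 each), 1×fluoro (-1 each), 2×ammine (neutral); total -4. So Co + (-4) = 2−, giving Co = +2.
Ligands are named alphabetically: ammine before cyano before fluoro before hydroxo.
The complex ion is anionic, so cobalt takes the -ate form cobaltate(II).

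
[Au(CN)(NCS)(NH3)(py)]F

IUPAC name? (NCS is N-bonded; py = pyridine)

The 1 fluoride counter-ion carries a total charge of -1, so each complex ion is 1+.
Ligand charges: 1×cyano (-1 each), 1×ammine (neutral), 1×isothiocyanato (-1 each), 1×pyridine (neutral); total -2. So Au + (-2) = 1+, giving Au = +3.
Ligands are named alphabetically: ammine before cyano before isothiocyanato before pyridine.

amminecyanoisothiocyanato(pyridine)gold(III) fluoride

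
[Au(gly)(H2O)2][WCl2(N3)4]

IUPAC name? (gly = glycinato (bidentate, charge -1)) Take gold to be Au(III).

Both ions are complex: the cation is named first with the plain metal name, the anion second with the -ate form; each ion's ligands are alphabetised independently.
Au is given as +3; the cation's ligand charges sum to -1, so the complex cation is 2+.
A 1:1 salt means the anion carries the equal and opposite charge, 2−.
Anion: ligand charges sum to -6; for the ion to be 2−, W = +4.

diaqua(glycinato)gold(III) tetraazidodichlorotungstate(IV)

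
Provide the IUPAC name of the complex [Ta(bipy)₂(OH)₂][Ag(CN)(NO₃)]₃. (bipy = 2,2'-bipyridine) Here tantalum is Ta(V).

Both ions are complex: the cation is named first with the plain metal name, the anion second with the -ate form; each ion's ligands are alphabetised independently.
Ta is given as +5; the cation's ligand charges sum to -2, so the complex cation is 3+.
With 3 anions per cation, each anion must be 3/3 = 1−.
Anion: ligand charges sum to -2; for the ion to be 1−, Ag = +1.

bis(2,2'-bipyridine)dihydroxotantalum(V) cyanonitratoargentate(I)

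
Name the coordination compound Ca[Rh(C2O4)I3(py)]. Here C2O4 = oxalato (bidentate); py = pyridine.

The 1 calcium counter-ion carries a total charge of +2, so each complex ion is 2−.
Ligand charges: 1×oxalato (-2 each), 3×iodo (-1 each), 1×pyridine (neutral); total -5. So Rh + (-5) = 2−, giving Rh = +3.
The complex ion is anionic, so rhodium takes the -ate form rhodate(III).

calcium triiodooxalato(pyridine)rhodate(III)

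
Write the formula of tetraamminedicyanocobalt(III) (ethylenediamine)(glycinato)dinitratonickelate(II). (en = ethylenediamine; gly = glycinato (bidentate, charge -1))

Cation [Co…]: ligand charges -2, Co(III) ⇒ ion charge 1+.
Anion [Ni…]: ligand charges -3, Ni(II) ⇒ ion charge 1−.
One 1+ cation balances one 1− anion.

[Co(CN)2(NH3)4][Ni(en)(gly)(NO3)2]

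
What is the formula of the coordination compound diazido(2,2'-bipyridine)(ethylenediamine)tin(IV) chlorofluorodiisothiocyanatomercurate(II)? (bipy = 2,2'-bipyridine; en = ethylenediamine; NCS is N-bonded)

[Sn(bipy)(en)(N3)2][HgClF(NCS)2]

Cation [Sn…]: ligand charges -2, Sn(IV) ⇒ ion charge 2+.
Anion [Hg…]: ligand charges -4, Hg(II) ⇒ ion charge 2−.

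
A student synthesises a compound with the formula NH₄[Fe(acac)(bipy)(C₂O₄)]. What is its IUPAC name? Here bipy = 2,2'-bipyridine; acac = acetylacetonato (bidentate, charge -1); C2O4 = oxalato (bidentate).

The 1 ammonium counter-ion carries a total charge of +1, so each complex ion is 1−.
Ligand charges: 1×2,2'-bipyridine (neutral), 1×acetylacetonato (-1 each), 1×oxalato (-2 each); total -3. So Fe + (-3) = 1−, giving Fe = +2.
Ligands are named alphabetically: acetylacetonato before bipyridine before oxalato.
The complex ion is anionic, so iron takes the -ate form ferrate(II).

ammonium (acetylacetonato)(2,2'-bipyridine)oxalatoferrate(II)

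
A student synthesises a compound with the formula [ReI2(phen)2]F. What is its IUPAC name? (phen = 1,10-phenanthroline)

diiodobis(1,10-phenanthroline)rhenium(III) fluoride

The 1 fluoride counter-ion carries a total charge of -1, so each complex ion is 1+.
Ligand charges: 2×1,10-phenanthroline (neutral), 2×iodo (-1 each); total -2. So Re + (-2) = 1+, giving Re = +3.
Ligands are named alphabetically: iodo before phenanthroline.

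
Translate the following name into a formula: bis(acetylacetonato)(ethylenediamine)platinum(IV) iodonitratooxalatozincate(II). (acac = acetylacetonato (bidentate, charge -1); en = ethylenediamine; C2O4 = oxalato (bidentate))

Cation [Pt…]: ligand charges -2, Pt(IV) ⇒ ion charge 2+.
Anion [Zn…]: ligand charges -4, Zn(II) ⇒ ion charge 2−.
One 2+ cation balances one 2− anion.

[Pt(acac)2(en)][Zn(C2O4)I(NO3)]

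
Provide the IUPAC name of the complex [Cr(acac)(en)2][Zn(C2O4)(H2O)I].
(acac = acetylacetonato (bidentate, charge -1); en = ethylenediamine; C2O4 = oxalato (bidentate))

Both ions are complex: the cation is named first with the plain metal name, the anion second with the -ate form; each ion's ligands are alphabetised independently.
Zinc is always +2 in its complexes; the anion's ligand charges sum to -3, so the complex anion is 1−.
A 1:1 salt means the cation carries the equal and opposite charge, 1+.
Cation: ligand charges sum to -1; for the ion to be 1+, Cr = +2.

(acetylacetonato)bis(ethylenediamine)chromium(II) aquaiodooxalatozincate(II)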